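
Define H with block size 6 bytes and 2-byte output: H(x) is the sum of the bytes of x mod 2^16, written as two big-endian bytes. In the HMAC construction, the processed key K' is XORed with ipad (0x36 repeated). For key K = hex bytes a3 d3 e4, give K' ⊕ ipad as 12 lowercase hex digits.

95e5d2363636

Key hex bytes a3 d3 e4 is 3 bytes ≤ B = 6; zero-pad to 6 bytes: K' = a3 d3 e4 00 00 00.
XOR each byte with 0x36: a3⊕36=95, d3⊕36=e5, e4⊕36=d2, 00⊕36=36, 00⊕36=36, 00⊕36=36.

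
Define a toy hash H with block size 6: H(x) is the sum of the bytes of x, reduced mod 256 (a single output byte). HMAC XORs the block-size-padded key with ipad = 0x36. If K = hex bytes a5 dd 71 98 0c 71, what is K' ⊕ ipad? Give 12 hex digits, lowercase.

Key hex bytes a5 dd 71 98 0c 71 is exactly B = 6 bytes: K' = a5 dd 71 98 0c 71.
XOR each byte with 0x36: a5⊕36=93, dd⊕36=eb, 71⊕36=47, 98⊕36=ae, 0c⊕36=3a, 71⊕36=47.

93eb47ae3a47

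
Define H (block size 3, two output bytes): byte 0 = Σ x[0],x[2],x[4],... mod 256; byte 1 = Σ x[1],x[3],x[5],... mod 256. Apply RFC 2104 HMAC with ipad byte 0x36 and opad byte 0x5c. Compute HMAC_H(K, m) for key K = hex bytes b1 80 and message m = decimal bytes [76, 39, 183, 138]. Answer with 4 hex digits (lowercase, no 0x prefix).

Key hex bytes b1 80 is 2 bytes ≤ B = 3; zero-pad to 3 bytes: K' = b1 80 00.
K' ⊕ ipad = 87 b6 36.  K' ⊕ opad = ed dc 5c.
Inner input = (K'⊕ipad) ∥ m = 87 b6 36 ∥ 4c 27 b7 8a.
Inner hash: even-index sum = 366 mod 256 = 110; odd-index sum = 441 mod 256 = 185 → 6e b9.
Outer input = (K'⊕opad) ∥ inner = ed dc 5c ∥ 6e b9.
Outer hash (tag): even-index sum = 514 mod 256 = 2; odd-index sum = 330 mod 256 = 74 → 02 4a.

024a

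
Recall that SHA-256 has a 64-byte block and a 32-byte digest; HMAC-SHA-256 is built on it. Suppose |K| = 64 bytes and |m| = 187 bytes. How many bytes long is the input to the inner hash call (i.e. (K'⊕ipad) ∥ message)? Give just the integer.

Key is 64 ≤ 64 bytes, zero-padded: |K'| = 64.
Inner input = (K'⊕ipad) ∥ m → 64 + 187 = 251 bytes.

251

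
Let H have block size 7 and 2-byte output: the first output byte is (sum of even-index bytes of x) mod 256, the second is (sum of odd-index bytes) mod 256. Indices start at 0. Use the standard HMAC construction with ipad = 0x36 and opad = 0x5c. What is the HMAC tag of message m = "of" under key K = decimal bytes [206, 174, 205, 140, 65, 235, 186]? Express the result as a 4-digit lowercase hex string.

Key decimal bytes [206, 174, 205, 140, 65, 235, 186] = ce ae cd 8c 41 eb ba is exactly B = 7 bytes: K' = ce ae cd 8c 41 eb ba.
K' ⊕ ipad = f8 98 fb ba 77 dd 8c.  K' ⊕ opad = 92 f2 91 d0 1d b7 e6.
Inner input = (K'⊕ipad) ∥ m = f8 98 fb ba 77 dd 8c ∥ 6f 66.
Inner hash: even-index sum = 860 mod 256 = 92; odd-index sum = 670 mod 256 = 158 → 5c 9e.
Outer input = (K'⊕opad) ∥ inner = 92 f2 91 d0 1d b7 e6 ∥ 5c 9e.
Outer hash (tag): even-index sum = 708 mod 256 = 196; odd-index sum = 725 mod 256 = 213 → c4 d5.

c4d5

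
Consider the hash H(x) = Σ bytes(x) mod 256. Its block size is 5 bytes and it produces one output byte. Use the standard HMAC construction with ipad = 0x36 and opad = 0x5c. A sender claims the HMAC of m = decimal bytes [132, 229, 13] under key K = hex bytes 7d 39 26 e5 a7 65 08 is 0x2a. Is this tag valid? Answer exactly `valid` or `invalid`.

Key hex bytes 7d 39 26 e5 a7 65 08 is 7 bytes > B = 5, so hash it first: H(key) = d5, then zero-pad to 5 bytes: K' = d5 00 00 00 00.
K' ⊕ ipad = e3 36 36 36 36; K' ⊕ opad = 89 5c 5c 5c 5c.
Inner hash: sum = 227+54+54+54+54+132+229+13 = 817; mod 256 = 49 → 31.
Outer hash (recomputed tag): sum = 137+92+92+92+92+49 = 554; mod 256 = 42 → 2a.
Recomputed tag = 2a; claimed = 2a → match.

valid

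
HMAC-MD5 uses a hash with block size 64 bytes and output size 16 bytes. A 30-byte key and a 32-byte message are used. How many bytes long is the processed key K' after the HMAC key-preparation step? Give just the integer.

Key is 30 ≤ 64 bytes, zero-padded: |K'| = 64.

64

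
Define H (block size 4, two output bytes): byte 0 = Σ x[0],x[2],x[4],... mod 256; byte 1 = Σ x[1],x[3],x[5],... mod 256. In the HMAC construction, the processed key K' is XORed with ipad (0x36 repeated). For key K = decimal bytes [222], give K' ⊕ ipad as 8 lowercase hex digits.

Key decimal bytes [222] = de is 1 byte ≤ B = 4; zero-pad to 4 bytes: K' = de 00 00 00.
XOR each byte with 0x36: de⊕36=e8, 00⊕36=36, 00⊕36=36, 00⊕36=36.

e8363636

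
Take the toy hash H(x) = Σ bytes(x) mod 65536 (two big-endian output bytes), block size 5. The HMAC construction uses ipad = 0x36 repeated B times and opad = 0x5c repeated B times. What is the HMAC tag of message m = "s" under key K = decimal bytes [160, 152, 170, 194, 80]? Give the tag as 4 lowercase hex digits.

Key decimal bytes [160, 152, 170, 194, 80] = a0 98 aa c2 50 is exactly B = 5 bytes: K' = a0 98 aa c2 50.
K' ⊕ ipad = 96 ae 9c f4 66.  K' ⊕ opad = fc c4 f6 9e 0c.
Inner input = (K'⊕ipad) ∥ m = 96 ae 9c f4 66 ∥ 73.
Inner hash: sum = 150+174+156+244+102+115 = 941 → 03 ad.
Outer input = (K'⊕opad) ∥ inner = fc c4 f6 9e 0c ∥ 03 ad.
Outer hash (tag): sum = 252+196+246+158+12+3+173 = 1040 → 04 10.

0410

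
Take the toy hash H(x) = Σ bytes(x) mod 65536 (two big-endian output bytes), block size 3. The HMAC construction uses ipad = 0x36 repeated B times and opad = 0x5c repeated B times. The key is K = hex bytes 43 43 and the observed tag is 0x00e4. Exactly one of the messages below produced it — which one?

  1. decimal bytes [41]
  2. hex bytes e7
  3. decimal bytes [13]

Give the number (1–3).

Key hex bytes 43 43 is 2 bytes ≤ B = 3; zero-pad to 3 bytes: K' = 43 43 00.
K' ⊕ ipad = 75 75 36; K' ⊕ opad = 1f 1f 5c.
m1: inner = H(75 75 36 29) = 01 49; tag = H(1f 1f 5c 01 49) = 00e4 ← matches
m2: inner = H(75 75 36 e7) = 02 07; tag = H(1f 1f 5c 02 07) = 00a3
m3: inner = H(75 75 36 0d) = 01 2d; tag = H(1f 1f 5c 01 2d) = 00c8

1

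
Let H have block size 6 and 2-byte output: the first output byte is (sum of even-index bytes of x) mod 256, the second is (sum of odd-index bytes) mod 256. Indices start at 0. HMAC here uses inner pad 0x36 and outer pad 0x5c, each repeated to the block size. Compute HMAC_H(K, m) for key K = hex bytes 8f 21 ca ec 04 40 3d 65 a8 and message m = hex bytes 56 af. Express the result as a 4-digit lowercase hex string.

Key hex bytes 8f 21 ca ec 04 40 3d 65 a8 is 9 bytes > B = 6, so hash it first: H(key) = 42 b2, then zero-pad to 6 bytes: K' = 42 b2 00 00 00 00.
K' ⊕ ipad = 74 84 36 36 36 36.  K' ⊕ opad = 1e ee 5c 5c 5c 5c.
Inner input = (K'⊕ipad) ∥ m = 74 84 36 36 36 36 ∥ 56 af.
Inner hash: even-index sum = 310 mod 256 = 54; odd-index sum = 415 mod 256 = 159 → 36 9f.
Outer input = (K'⊕opad) ∥ inner = 1e ee 5c 5c 5c 5c ∥ 36 9f.
Outer hash (tag): even-index sum = 268 mod 256 = 12; odd-index sum = 581 mod 256 = 69 → 0c 45.

0c45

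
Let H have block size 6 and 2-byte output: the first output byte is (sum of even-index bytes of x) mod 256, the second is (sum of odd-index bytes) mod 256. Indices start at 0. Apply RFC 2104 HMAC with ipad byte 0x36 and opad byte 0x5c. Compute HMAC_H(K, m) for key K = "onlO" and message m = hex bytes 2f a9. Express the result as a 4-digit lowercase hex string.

Key "onlO" = 6f 6e 6c 4f is 4 bytes ≤ B = 6; zero-pad to 6 bytes: K' = 6f 6e 6c 4f 00 00.
K' ⊕ ipad = 59 58 5a 79 36 36.  K' ⊕ opad = 33 32 30 13 5c 5c.
Inner input = (K'⊕ipad) ∥ m = 59 58 5a 79 36 36 ∥ 2f a9.
Inner hash: even-index sum = 280 mod 256 = 24; odd-index sum = 432 mod 256 = 176 → 18 b0.
Outer input = (K'⊕opad) ∥ inner = 33 32 30 13 5c 5c ∥ 18 b0.
Outer hash (tag): even-index sum = 215 mod 256 = 215; odd-index sum = 337 mod 256 = 81 → d7 51.

d751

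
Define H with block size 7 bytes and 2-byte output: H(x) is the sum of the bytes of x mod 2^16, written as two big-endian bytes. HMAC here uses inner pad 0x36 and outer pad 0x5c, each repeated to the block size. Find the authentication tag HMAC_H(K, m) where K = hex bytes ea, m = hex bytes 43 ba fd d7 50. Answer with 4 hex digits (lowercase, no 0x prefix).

Key hex bytes ea is 1 byte ≤ B = 7; zero-pad to 7 bytes: K' = ea 00 00 00 00 00 00.
K' ⊕ ipad = dc 36 36 36 36 36 36.  K' ⊕ opad = b6 5c 5c 5c 5c 5c 5c.
Inner input = (K'⊕ipad) ∥ m = dc 36 36 36 36 36 36 ∥ 43 ba fd d7 50.
Inner hash: sum = 220+54+54+54+54+54+54+67+186+253+215+80 = 1345 → 05 41.
Outer input = (K'⊕opad) ∥ inner = b6 5c 5c 5c 5c 5c 5c ∥ 05 41.
Outer hash (tag): sum = 182+92+92+92+92+92+92+5+65 = 804 → 03 24.

0324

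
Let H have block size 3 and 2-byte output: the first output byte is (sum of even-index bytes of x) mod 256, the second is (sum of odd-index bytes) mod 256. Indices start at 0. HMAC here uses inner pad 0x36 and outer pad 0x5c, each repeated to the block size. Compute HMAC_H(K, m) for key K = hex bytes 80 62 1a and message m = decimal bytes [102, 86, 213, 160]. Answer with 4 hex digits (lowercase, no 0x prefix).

Key hex bytes 80 62 1a is exactly B = 3 bytes: K' = 80 62 1a.
K' ⊕ ipad = b6 54 2c.  K' ⊕ opad = dc 3e 46.
Inner input = (K'⊕ipad) ∥ m = b6 54 2c ∥ 66 56 d5 a0.
Inner hash: even-index sum = 472 mod 256 = 216; odd-index sum = 399 mod 256 = 143 → d8 8f.
Outer input = (K'⊕opad) ∥ inner = dc 3e 46 ∥ d8 8f.
Outer hash (tag): even-index sum = 433 mod 256 = 177; odd-index sum = 278 mod 256 = 22 → b1 16.

b116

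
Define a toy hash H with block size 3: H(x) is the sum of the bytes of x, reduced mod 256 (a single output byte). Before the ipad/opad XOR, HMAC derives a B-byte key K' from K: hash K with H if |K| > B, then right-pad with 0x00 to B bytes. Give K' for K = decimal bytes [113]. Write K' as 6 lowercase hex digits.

710000

Key decimal bytes [113] = 71 is 1 byte ≤ B = 3; zero-pad to 3 bytes: K' = 71 00 00.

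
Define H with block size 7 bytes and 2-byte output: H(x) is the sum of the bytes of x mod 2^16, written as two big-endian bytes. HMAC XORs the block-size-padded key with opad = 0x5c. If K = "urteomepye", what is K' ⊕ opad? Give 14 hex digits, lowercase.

58135c5c5c5c5c

Key "urteomepye" = 75 72 74 65 6f 6d 65 70 79 65 is 10 bytes > B = 7, so hash it first: H(key) = 04 4f, then zero-pad to 7 bytes: K' = 04 4f 00 00 00 00 00.
XOR each byte with 0x5c: 04⊕5c=58, 4f⊕5c=13, 00⊕5c=5c, 00⊕5c=5c, 00⊕5c=5c, 00⊕5c=5c, 00⊕5c=5c.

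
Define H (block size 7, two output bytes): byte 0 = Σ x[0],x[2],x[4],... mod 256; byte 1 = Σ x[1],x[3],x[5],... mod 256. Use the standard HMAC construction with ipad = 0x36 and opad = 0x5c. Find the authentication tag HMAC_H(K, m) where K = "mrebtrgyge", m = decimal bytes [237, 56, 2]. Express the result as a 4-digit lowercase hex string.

c92c

Key "mrebtrgyge" = 6d 72 65 62 74 72 67 79 67 65 is 10 bytes > B = 7, so hash it first: H(key) = 14 24, then zero-pad to 7 bytes: K' = 14 24 00 00 00 00 00.
K' ⊕ ipad = 22 12 36 36 36 36 36.  K' ⊕ opad = 48 78 5c 5c 5c 5c 5c.
Inner input = (K'⊕ipad) ∥ m = 22 12 36 36 36 36 36 ∥ ed 38 02.
Inner hash: even-index sum = 252 mod 256 = 252; odd-index sum = 365 mod 256 = 109 → fc 6d.
Outer input = (K'⊕opad) ∥ inner = 48 78 5c 5c 5c 5c 5c ∥ fc 6d.
Outer hash (tag): even-index sum = 457 mod 256 = 201; odd-index sum = 556 mod 256 = 44 → c9 2c.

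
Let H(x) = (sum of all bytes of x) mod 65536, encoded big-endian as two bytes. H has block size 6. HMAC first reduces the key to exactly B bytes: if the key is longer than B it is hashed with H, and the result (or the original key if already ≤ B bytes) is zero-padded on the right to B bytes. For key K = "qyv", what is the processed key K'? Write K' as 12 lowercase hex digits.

717976000000

Key "qyv" = 71 79 76 is 3 bytes ≤ B = 6; zero-pad to 6 bytes: K' = 71 79 76 00 00 00.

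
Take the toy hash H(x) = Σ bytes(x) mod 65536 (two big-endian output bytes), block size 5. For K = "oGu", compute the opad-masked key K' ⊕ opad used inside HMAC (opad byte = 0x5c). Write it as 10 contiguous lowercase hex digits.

Key "oGu" = 6f 47 75 is 3 bytes ≤ B = 5; zero-pad to 5 bytes: K' = 6f 47 75 00 00.
XOR each byte with 0x5c: 6f⊕5c=33, 47⊕5c=1b, 75⊕5c=29, 00⊕5c=5c, 00⊕5c=5c.

331b295c5c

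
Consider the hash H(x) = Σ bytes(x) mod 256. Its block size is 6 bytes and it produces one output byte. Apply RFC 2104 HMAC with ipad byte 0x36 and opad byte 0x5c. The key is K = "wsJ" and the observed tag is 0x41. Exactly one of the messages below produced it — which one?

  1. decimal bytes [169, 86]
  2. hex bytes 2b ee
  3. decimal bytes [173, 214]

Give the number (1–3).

2

Key "wsJ" = 77 73 4a is 3 bytes ≤ B = 6; zero-pad to 6 bytes: K' = 77 73 4a 00 00 00.
K' ⊕ ipad = 41 45 7c 36 36 36; K' ⊕ opad = 2b 2f 16 5c 5c 5c.
m1: inner = H(41 45 7c 36 36 36 a9 56) = a3; tag = H(2b 2f 16 5c 5c 5c a3) = 27
m2: inner = H(41 45 7c 36 36 36 2b ee) = bd; tag = H(2b 2f 16 5c 5c 5c bd) = 41 ← matches
m3: inner = H(41 45 7c 36 36 36 ad d6) = 27; tag = H(2b 2f 16 5c 5c 5c 27) = ab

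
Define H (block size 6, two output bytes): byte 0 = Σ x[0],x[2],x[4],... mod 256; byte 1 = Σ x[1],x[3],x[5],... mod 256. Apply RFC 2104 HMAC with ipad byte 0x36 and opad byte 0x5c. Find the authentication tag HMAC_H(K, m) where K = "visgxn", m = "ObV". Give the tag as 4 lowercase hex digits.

Key "visgxn" = 76 69 73 67 78 6e is exactly B = 6 bytes: K' = 76 69 73 67 78 6e.
K' ⊕ ipad = 40 5f 45 51 4e 58.  K' ⊕ opad = 2a 35 2f 3b 24 32.
Inner input = (K'⊕ipad) ∥ m = 40 5f 45 51 4e 58 ∥ 4f 62 56.
Inner hash: even-index sum = 376 mod 256 = 120; odd-index sum = 362 mod 256 = 106 → 78 6a.
Outer input = (K'⊕opad) ∥ inner = 2a 35 2f 3b 24 32 ∥ 78 6a.
Outer hash (tag): even-index sum = 245 mod 256 = 245; odd-index sum = 268 mod 256 = 12 → f5 0c.

f50c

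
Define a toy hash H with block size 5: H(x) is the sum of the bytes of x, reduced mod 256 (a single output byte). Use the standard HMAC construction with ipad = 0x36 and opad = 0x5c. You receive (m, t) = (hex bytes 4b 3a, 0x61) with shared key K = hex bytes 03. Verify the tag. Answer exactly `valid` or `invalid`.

valid

Key hex bytes 03 is 1 byte ≤ B = 5; zero-pad to 5 bytes: K' = 03 00 00 00 00.
K' ⊕ ipad = 35 36 36 36 36; K' ⊕ opad = 5f 5c 5c 5c 5c.
Inner hash: sum = 53+54+54+54+54+75+58 = 402; mod 256 = 146 → 92.
Outer hash (recomputed tag): sum = 95+92+92+92+92+146 = 609; mod 256 = 97 → 61.
Recomputed tag = 61; claimed = 61 → match.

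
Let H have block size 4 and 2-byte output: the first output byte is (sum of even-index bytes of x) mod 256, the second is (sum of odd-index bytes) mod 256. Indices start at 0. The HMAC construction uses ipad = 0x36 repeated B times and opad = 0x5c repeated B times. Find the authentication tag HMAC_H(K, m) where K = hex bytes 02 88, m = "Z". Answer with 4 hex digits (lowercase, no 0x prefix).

7e24

Key hex bytes 02 88 is 2 bytes ≤ B = 4; zero-pad to 4 bytes: K' = 02 88 00 00.
K' ⊕ ipad = 34 be 36 36.  K' ⊕ opad = 5e d4 5c 5c.
Inner input = (K'⊕ipad) ∥ m = 34 be 36 36 ∥ 5a.
Inner hash: even-index sum = 196 mod 256 = 196; odd-index sum = 244 mod 256 = 244 → c4 f4.
Outer input = (K'⊕opad) ∥ inner = 5e d4 5c 5c ∥ c4 f4.
Outer hash (tag): even-index sum = 382 mod 256 = 126; odd-index sum = 548 mod 256 = 36 → 7e 24.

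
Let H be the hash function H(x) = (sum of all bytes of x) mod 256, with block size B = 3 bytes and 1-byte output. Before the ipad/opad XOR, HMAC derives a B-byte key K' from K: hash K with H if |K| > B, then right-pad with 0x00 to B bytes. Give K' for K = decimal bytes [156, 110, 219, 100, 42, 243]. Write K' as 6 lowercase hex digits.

660000

|K| = 6 > B = 3, so first hash the key.
H(K): sum = 156+110+219+100+42+243 = 870; mod 256 = 102 → 66.
Zero-pad H(K) = 66 to 3 bytes: K' = 66 00 00.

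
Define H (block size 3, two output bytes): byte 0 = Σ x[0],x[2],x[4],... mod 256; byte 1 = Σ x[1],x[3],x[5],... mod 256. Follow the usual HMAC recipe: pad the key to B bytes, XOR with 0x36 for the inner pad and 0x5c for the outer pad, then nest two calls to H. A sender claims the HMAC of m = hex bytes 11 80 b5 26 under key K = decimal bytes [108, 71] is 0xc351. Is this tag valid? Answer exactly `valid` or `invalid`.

valid

Key decimal bytes [108, 71] = 6c 47 is 2 bytes ≤ B = 3; zero-pad to 3 bytes: K' = 6c 47 00.
K' ⊕ ipad = 5a 71 36; K' ⊕ opad = 30 1b 5c.
Inner hash: even-index sum = 310 mod 256 = 54; odd-index sum = 311 mod 256 = 55 → 36 37.
Outer hash (recomputed tag): even-index sum = 195 mod 256 = 195; odd-index sum = 81 mod 256 = 81 → c3 51.
Recomputed tag = c351; claimed = c351 → match.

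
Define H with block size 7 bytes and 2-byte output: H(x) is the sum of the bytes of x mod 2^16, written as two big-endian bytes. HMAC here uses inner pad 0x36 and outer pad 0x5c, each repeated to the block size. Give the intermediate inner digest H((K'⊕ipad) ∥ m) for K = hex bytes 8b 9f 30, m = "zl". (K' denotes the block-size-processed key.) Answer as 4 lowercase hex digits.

032a

Key hex bytes 8b 9f 30 is 3 bytes ≤ B = 7; zero-pad to 7 bytes: K' = 8b 9f 30 00 00 00 00.
K' ⊕ ipad = bd a9 06 36 36 36 36.
Inner input = bd a9 06 36 36 36 36 ∥ 7a 6c.
Inner hash: sum = 189+169+6+54+54+54+54+122+108 = 810 → 03 2a.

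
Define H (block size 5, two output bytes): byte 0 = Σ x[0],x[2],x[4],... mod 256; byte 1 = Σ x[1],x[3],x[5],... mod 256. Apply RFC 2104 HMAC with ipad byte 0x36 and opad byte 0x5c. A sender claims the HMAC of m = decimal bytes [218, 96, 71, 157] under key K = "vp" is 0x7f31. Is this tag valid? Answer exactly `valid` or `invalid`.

valid

Key "vp" = 76 70 is 2 bytes ≤ B = 5; zero-pad to 5 bytes: K' = 76 70 00 00 00.
K' ⊕ ipad = 40 46 36 36 36; K' ⊕ opad = 2a 2c 5c 5c 5c.
Inner hash: even-index sum = 425 mod 256 = 169; odd-index sum = 413 mod 256 = 157 → a9 9d.
Outer hash (recomputed tag): even-index sum = 383 mod 256 = 127; odd-index sum = 305 mod 256 = 49 → 7f 31.
Recomputed tag = 7f31; claimed = 7f31 → match.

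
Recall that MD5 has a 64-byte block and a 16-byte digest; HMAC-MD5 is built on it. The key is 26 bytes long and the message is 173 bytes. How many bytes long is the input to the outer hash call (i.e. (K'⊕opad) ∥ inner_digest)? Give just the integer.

Key is 26 ≤ 64 bytes, zero-padded: |K'| = 64.
Outer input = (K'⊕opad) ∥ H(inner) → 64 + 16 = 80 bytes.

80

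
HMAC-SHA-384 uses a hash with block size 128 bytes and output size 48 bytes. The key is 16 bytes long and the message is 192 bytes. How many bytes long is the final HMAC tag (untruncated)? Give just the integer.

The tag is one SHA-384 digest: 48 bytes.

48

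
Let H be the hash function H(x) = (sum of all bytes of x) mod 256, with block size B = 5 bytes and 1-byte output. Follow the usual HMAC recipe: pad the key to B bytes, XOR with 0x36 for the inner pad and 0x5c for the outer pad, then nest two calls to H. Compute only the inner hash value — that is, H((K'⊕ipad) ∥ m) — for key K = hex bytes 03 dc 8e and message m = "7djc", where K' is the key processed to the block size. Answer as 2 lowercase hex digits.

Key hex bytes 03 dc 8e is 3 bytes ≤ B = 5; zero-pad to 5 bytes: K' = 03 dc 8e 00 00.
K' ⊕ ipad = 35 ea b8 36 36.
Inner input = 35 ea b8 36 36 ∥ 37 64 6a 63.
Inner hash: sum = 53+234+184+54+54+55+100+106+99 = 939; mod 256 = 171 → ab.

ab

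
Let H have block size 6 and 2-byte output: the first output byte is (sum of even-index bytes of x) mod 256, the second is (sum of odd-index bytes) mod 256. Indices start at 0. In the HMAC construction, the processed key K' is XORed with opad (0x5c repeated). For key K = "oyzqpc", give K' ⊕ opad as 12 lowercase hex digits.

3325262d2c3f

Key "oyzqpc" = 6f 79 7a 71 70 63 is exactly B = 6 bytes: K' = 6f 79 7a 71 70 63.
XOR each byte with 0x5c: 6f⊕5c=33, 79⊕5c=25, 7a⊕5c=26, 71⊕5c=2d, 70⊕5c=2c, 63⊕5c=3f.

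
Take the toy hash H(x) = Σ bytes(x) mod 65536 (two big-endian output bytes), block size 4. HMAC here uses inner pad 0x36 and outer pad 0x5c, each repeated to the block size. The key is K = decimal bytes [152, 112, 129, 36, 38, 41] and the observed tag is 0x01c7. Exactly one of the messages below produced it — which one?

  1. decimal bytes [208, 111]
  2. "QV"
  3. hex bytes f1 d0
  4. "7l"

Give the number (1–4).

4

Key decimal bytes [152, 112, 129, 36, 38, 41] = 98 70 81 24 26 29 is 6 bytes > B = 4, so hash it first: H(key) = 01 fc, then zero-pad to 4 bytes: K' = 01 fc 00 00.
K' ⊕ ipad = 37 ca 36 36; K' ⊕ opad = 5d a0 5c 5c.
m1: inner = H(37 ca 36 36 d0 6f) = 02 ac; tag = H(5d a0 5c 5c 02 ac) = 0263
m2: inner = H(37 ca 36 36 51 56) = 02 14; tag = H(5d a0 5c 5c 02 14) = 01cb
m3: inner = H(37 ca 36 36 f1 d0) = 03 2e; tag = H(5d a0 5c 5c 03 2e) = 01e6
m4: inner = H(37 ca 36 36 37 6c) = 02 10; tag = H(5d a0 5c 5c 02 10) = 01c7 ← matches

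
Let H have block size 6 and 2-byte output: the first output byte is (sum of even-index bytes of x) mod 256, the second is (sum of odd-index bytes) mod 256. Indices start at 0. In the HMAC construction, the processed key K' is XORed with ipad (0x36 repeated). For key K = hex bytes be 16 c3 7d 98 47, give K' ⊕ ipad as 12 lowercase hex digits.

Key hex bytes be 16 c3 7d 98 47 is exactly B = 6 bytes: K' = be 16 c3 7d 98 47.
XOR each byte with 0x36: be⊕36=88, 16⊕36=20, c3⊕36=f5, 7d⊕36=4b, 98⊕36=ae, 47⊕36=71.

8820f54bae71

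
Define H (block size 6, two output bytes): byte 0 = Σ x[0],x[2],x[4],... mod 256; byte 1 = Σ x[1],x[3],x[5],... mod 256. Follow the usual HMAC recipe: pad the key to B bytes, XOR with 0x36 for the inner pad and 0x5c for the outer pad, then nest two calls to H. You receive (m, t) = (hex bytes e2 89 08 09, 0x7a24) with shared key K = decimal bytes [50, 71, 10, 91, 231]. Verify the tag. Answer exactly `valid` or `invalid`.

valid

Key decimal bytes [50, 71, 10, 91, 231] = 32 47 0a 5b e7 is 5 bytes ≤ B = 6; zero-pad to 6 bytes: K' = 32 47 0a 5b e7 00.
K' ⊕ ipad = 04 71 3c 6d d1 36; K' ⊕ opad = 6e 1b 56 07 bb 5c.
Inner hash: even-index sum = 507 mod 256 = 251; odd-index sum = 422 mod 256 = 166 → fb a6.
Outer hash (recomputed tag): even-index sum = 634 mod 256 = 122; odd-index sum = 292 mod 256 = 36 → 7a 24.
Recomputed tag = 7a24; claimed = 7a24 → match.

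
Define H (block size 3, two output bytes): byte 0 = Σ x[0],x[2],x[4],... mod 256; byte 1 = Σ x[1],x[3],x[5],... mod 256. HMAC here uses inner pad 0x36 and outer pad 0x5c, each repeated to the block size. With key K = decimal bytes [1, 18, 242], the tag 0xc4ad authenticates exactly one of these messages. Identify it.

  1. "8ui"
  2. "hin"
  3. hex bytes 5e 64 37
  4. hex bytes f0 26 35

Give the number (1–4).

Key decimal bytes [1, 18, 242] = 01 12 f2 is exactly B = 3 bytes: K' = 01 12 f2.
K' ⊕ ipad = 37 24 c4; K' ⊕ opad = 5d 4e ae.
m1: inner = H(37 24 c4 38 75 69) = 70 c5; tag = H(5d 4e ae 70 c5) = d0be
m2: inner = H(37 24 c4 68 69 6e) = 64 fa; tag = H(5d 4e ae 64 fa) = 05b2
m3: inner = H(37 24 c4 5e 64 37) = 5f b9; tag = H(5d 4e ae 5f b9) = c4ad ← matches
m4: inner = H(37 24 c4 f0 26 35) = 21 49; tag = H(5d 4e ae 21 49) = 546f

3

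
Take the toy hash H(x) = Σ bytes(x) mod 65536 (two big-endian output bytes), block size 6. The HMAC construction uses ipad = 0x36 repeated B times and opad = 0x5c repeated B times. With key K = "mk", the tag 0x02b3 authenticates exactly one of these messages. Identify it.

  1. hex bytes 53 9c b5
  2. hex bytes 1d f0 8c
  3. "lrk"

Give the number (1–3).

Key "mk" = 6d 6b is 2 bytes ≤ B = 6; zero-pad to 6 bytes: K' = 6d 6b 00 00 00 00.
K' ⊕ ipad = 5b 5d 36 36 36 36; K' ⊕ opad = 31 37 5c 5c 5c 5c.
m1: inner = H(5b 5d 36 36 36 36 53 9c b5) = 03 34; tag = H(31 37 5c 5c 5c 5c 03 34) = 020f
m2: inner = H(5b 5d 36 36 36 36 1d f0 8c) = 03 29; tag = H(31 37 5c 5c 5c 5c 03 29) = 0204
m3: inner = H(5b 5d 36 36 36 36 6c 72 6b) = 02 d9; tag = H(31 37 5c 5c 5c 5c 02 d9) = 02b3 ← matches

3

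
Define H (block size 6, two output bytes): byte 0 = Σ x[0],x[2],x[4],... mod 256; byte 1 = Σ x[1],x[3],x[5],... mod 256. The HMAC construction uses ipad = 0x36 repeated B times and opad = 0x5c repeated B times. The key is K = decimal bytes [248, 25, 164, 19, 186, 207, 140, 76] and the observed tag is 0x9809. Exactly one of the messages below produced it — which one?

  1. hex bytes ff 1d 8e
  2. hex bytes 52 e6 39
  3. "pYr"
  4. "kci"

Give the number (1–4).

Key decimal bytes [248, 25, 164, 19, 186, 207, 140, 76] = f8 19 a4 13 ba cf 8c 4c is 8 bytes > B = 6, so hash it first: H(key) = e2 47, then zero-pad to 6 bytes: K' = e2 47 00 00 00 00.
K' ⊕ ipad = d4 71 36 36 36 36; K' ⊕ opad = be 1b 5c 5c 5c 5c.
m1: inner = H(d4 71 36 36 36 36 ff 1d 8e) = cd fa; tag = H(be 1b 5c 5c 5c 5c cd fa) = 43cd
m2: inner = H(d4 71 36 36 36 36 52 e6 39) = cb c3; tag = H(be 1b 5c 5c 5c 5c cb c3) = 4196
m3: inner = H(d4 71 36 36 36 36 70 59 72) = 22 36; tag = H(be 1b 5c 5c 5c 5c 22 36) = 9809 ← matches
m4: inner = H(d4 71 36 36 36 36 6b 63 69) = 14 40; tag = H(be 1b 5c 5c 5c 5c 14 40) = 8a13

3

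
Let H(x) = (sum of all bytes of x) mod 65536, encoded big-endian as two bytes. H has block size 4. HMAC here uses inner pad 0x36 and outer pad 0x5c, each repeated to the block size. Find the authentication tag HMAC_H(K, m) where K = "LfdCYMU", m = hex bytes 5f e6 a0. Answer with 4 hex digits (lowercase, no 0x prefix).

0207

Key "LfdCYMU" = 4c 66 64 43 59 4d 55 is 7 bytes > B = 4, so hash it first: H(key) = 02 54, then zero-pad to 4 bytes: K' = 02 54 00 00.
K' ⊕ ipad = 34 62 36 36.  K' ⊕ opad = 5e 08 5c 5c.
Inner input = (K'⊕ipad) ∥ m = 34 62 36 36 ∥ 5f e6 a0.
Inner hash: sum = 52+98+54+54+95+230+160 = 743 → 02 e7.
Outer input = (K'⊕opad) ∥ inner = 5e 08 5c 5c ∥ 02 e7.
Outer hash (tag): sum = 94+8+92+92+2+231 = 519 → 02 07.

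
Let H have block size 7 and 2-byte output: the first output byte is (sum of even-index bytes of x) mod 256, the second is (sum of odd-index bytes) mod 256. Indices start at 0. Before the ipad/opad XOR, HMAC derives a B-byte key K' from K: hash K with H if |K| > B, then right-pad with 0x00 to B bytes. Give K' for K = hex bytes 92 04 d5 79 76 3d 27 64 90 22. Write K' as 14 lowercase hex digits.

|K| = 10 > B = 7, so first hash the key.
H(K): even-index sum = 660 mod 256 = 148; odd-index sum = 320 mod 256 = 64 → 94 40.
Zero-pad H(K) = 94 40 to 7 bytes: K' = 94 40 00 00 00 00 00.

94400000000000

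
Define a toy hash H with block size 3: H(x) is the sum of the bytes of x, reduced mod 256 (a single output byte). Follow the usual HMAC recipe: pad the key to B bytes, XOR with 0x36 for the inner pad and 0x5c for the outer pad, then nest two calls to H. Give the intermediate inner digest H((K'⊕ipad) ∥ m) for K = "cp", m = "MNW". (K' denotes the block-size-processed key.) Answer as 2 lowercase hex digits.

c3

Key "cp" = 63 70 is 2 bytes ≤ B = 3; zero-pad to 3 bytes: K' = 63 70 00.
K' ⊕ ipad = 55 46 36.
Inner input = 55 46 36 ∥ 4d 4e 57.
Inner hash: sum = 85+70+54+77+78+87 = 451; mod 256 = 195 → c3.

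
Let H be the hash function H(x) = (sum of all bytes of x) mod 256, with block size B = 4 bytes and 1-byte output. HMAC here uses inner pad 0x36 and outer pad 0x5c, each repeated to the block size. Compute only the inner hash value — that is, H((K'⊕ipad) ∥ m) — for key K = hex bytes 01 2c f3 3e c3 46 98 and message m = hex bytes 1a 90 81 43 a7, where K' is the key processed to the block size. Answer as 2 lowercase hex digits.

80

Key hex bytes 01 2c f3 3e c3 46 98 is 7 bytes > B = 4, so hash it first: H(key) = ff, then zero-pad to 4 bytes: K' = ff 00 00 00.
K' ⊕ ipad = c9 36 36 36.
Inner input = c9 36 36 36 ∥ 1a 90 81 43 a7.
Inner hash: sum = 201+54+54+54+26+144+129+67+167 = 896; mod 256 = 128 → 80.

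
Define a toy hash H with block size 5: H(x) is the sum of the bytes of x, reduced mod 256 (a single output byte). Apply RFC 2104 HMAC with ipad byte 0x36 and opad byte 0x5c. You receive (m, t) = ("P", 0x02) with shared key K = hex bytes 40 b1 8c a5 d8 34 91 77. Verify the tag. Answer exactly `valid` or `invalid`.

valid

Key hex bytes 40 b1 8c a5 d8 34 91 77 is 8 bytes > B = 5, so hash it first: H(key) = 36, then zero-pad to 5 bytes: K' = 36 00 00 00 00.
K' ⊕ ipad = 00 36 36 36 36; K' ⊕ opad = 6a 5c 5c 5c 5c.
Inner hash: sum = 0+54+54+54+54+80 = 296; mod 256 = 40 → 28.
Outer hash (recomputed tag): sum = 106+92+92+92+92+40 = 514; mod 256 = 2 → 02.
Recomputed tag = 02; claimed = 02 → match.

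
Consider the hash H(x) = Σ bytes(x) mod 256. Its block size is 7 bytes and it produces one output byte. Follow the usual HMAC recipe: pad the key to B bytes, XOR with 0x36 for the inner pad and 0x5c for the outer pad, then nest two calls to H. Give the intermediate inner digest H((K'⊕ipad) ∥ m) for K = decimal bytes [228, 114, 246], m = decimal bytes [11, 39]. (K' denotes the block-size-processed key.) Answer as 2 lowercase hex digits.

e0

Key decimal bytes [228, 114, 246] = e4 72 f6 is 3 bytes ≤ B = 7; zero-pad to 7 bytes: K' = e4 72 f6 00 00 00 00.
K' ⊕ ipad = d2 44 c0 36 36 36 36.
Inner input = d2 44 c0 36 36 36 36 ∥ 0b 27.
Inner hash: sum = 210+68+192+54+54+54+54+11+39 = 736; mod 256 = 224 → e0.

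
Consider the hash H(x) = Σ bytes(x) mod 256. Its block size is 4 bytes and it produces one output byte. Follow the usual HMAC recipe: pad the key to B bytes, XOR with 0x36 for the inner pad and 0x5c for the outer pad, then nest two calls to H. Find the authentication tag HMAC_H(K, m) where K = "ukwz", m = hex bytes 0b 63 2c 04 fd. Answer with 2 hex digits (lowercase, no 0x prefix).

Key "ukwz" = 75 6b 77 7a is exactly B = 4 bytes: K' = 75 6b 77 7a.
K' ⊕ ipad = 43 5d 41 4c.  K' ⊕ opad = 29 37 2b 26.
Inner input = (K'⊕ipad) ∥ m = 43 5d 41 4c ∥ 0b 63 2c 04 fd.
Inner hash: sum = 67+93+65+76+11+99+44+4+253 = 712; mod 256 = 200 → c8.
Outer input = (K'⊕opad) ∥ inner = 29 37 2b 26 ∥ c8.
Outer hash (tag): sum = 41+55+43+38+200 = 377; mod 256 = 121 → 79.

79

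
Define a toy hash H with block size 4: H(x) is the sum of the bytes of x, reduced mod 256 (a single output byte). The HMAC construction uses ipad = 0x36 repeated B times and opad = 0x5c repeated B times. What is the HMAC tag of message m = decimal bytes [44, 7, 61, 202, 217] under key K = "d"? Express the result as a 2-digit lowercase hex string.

53

Key "d" = 64 is 1 byte ≤ B = 4; zero-pad to 4 bytes: K' = 64 00 00 00.
K' ⊕ ipad = 52 36 36 36.  K' ⊕ opad = 38 5c 5c 5c.
Inner input = (K'⊕ipad) ∥ m = 52 36 36 36 ∥ 2c 07 3d ca d9.
Inner hash: sum = 82+54+54+54+44+7+61+202+217 = 775; mod 256 = 7 → 07.
Outer input = (K'⊕opad) ∥ inner = 38 5c 5c 5c ∥ 07.
Outer hash (tag): sum = 56+92+92+92+7 = 339; mod 256 = 83 → 53.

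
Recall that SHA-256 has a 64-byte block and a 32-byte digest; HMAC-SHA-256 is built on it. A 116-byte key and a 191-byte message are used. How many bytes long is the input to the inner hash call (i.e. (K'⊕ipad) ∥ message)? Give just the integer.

Key is 116 > 64 bytes, so it is hashed to 32 bytes then zero-padded to 64: |K'| = 64.
Inner input = (K'⊕ipad) ∥ m → 64 + 191 = 255 bytes.

255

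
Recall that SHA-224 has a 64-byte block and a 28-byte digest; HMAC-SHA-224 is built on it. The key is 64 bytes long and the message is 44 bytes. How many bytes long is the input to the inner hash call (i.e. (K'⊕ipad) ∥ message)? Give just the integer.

108

Key is 64 ≤ 64 bytes, zero-padded: |K'| = 64.
Inner input = (K'⊕ipad) ∥ m → 64 + 44 = 108 bytes.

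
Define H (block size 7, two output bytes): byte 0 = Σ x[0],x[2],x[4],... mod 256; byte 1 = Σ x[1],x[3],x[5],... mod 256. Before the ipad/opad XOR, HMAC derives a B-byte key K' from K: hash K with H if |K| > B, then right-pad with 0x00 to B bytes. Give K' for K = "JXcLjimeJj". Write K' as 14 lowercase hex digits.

cedc0000000000

|K| = 10 > B = 7, so first hash the key.
H(K): even-index sum = 462 mod 256 = 206; odd-index sum = 476 mod 256 = 220 → ce dc.
Zero-pad H(K) = ce dc to 7 bytes: K' = ce dc 00 00 00 00 00.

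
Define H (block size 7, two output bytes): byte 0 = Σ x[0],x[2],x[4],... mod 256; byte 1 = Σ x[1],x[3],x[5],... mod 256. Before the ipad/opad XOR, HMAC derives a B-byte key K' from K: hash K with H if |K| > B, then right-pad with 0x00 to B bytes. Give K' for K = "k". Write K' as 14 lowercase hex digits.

Key "k" = 6b is 1 byte ≤ B = 7; zero-pad to 7 bytes: K' = 6b 00 00 00 00 00 00.

6b000000000000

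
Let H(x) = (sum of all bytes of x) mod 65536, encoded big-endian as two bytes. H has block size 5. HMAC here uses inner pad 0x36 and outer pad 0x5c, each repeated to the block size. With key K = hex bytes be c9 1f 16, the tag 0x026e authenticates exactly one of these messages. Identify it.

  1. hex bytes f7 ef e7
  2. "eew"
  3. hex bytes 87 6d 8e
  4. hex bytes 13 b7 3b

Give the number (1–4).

4

Key hex bytes be c9 1f 16 is 4 bytes ≤ B = 5; zero-pad to 5 bytes: K' = be c9 1f 16 00.
K' ⊕ ipad = 88 ff 29 20 36; K' ⊕ opad = e2 95 43 4a 5c.
m1: inner = H(88 ff 29 20 36 f7 ef e7) = 04 d3; tag = H(e2 95 43 4a 5c 04 d3) = 0337
m2: inner = H(88 ff 29 20 36 65 65 77) = 03 47; tag = H(e2 95 43 4a 5c 03 47) = 02aa
m3: inner = H(88 ff 29 20 36 87 6d 8e) = 03 88; tag = H(e2 95 43 4a 5c 03 88) = 02eb
m4: inner = H(88 ff 29 20 36 13 b7 3b) = 03 0b; tag = H(e2 95 43 4a 5c 03 0b) = 026e ← matches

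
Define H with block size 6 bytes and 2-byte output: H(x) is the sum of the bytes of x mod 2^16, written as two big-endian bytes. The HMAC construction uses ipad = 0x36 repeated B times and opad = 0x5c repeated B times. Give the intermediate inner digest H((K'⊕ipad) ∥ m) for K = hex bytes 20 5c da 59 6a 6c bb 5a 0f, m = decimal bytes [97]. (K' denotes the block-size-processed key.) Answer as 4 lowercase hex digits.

020d

Key hex bytes 20 5c da 59 6a 6c bb 5a 0f is 9 bytes > B = 6, so hash it first: H(key) = 03 a9, then zero-pad to 6 bytes: K' = 03 a9 00 00 00 00.
K' ⊕ ipad = 35 9f 36 36 36 36.
Inner input = 35 9f 36 36 36 36 ∥ 61.
Inner hash: sum = 53+159+54+54+54+54+97 = 525 → 02 0d.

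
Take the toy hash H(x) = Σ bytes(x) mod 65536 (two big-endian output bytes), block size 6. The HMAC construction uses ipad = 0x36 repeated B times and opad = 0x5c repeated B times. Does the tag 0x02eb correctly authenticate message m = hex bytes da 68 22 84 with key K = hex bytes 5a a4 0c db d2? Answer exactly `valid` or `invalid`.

Key hex bytes 5a a4 0c db d2 is 5 bytes ≤ B = 6; zero-pad to 6 bytes: K' = 5a a4 0c db d2 00.
K' ⊕ ipad = 6c 92 3a ed e4 36; K' ⊕ opad = 06 f8 50 87 8e 5c.
Inner hash: sum = 108+146+58+237+228+54+218+104+34+132 = 1319 → 05 27.
Outer hash (recomputed tag): sum = 6+248+80+135+142+92+5+39 = 747 → 02 eb.
Recomputed tag = 02eb; claimed = 02eb → match.

valid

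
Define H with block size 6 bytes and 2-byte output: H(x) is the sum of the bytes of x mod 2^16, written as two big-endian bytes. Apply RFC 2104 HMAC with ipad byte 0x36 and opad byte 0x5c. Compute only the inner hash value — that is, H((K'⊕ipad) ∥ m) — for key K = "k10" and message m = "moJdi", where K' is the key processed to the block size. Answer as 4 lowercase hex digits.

Key "k10" = 6b 31 30 is 3 bytes ≤ B = 6; zero-pad to 6 bytes: K' = 6b 31 30 00 00 00.
K' ⊕ ipad = 5d 07 06 36 36 36.
Inner input = 5d 07 06 36 36 36 ∥ 6d 6f 4a 64 69.
Inner hash: sum = 93+7+6+54+54+54+109+111+74+100+105 = 767 → 02 ff.

02ff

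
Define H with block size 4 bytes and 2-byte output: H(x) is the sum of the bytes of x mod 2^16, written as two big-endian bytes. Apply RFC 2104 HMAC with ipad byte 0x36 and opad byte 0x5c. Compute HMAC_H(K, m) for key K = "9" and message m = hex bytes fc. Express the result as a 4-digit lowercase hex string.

Key "9" = 39 is 1 byte ≤ B = 4; zero-pad to 4 bytes: K' = 39 00 00 00.
K' ⊕ ipad = 0f 36 36 36.  K' ⊕ opad = 65 5c 5c 5c.
Inner input = (K'⊕ipad) ∥ m = 0f 36 36 36 ∥ fc.
Inner hash: sum = 15+54+54+54+252 = 429 → 01 ad.
Outer input = (K'⊕opad) ∥ inner = 65 5c 5c 5c ∥ 01 ad.
Outer hash (tag): sum = 101+92+92+92+1+173 = 551 → 02 27.

0227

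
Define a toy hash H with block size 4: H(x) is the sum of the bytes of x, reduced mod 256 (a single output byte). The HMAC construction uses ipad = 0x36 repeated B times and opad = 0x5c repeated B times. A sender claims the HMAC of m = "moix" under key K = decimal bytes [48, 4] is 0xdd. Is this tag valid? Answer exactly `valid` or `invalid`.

valid

Key decimal bytes [48, 4] = 30 04 is 2 bytes ≤ B = 4; zero-pad to 4 bytes: K' = 30 04 00 00.
K' ⊕ ipad = 06 32 36 36; K' ⊕ opad = 6c 58 5c 5c.
Inner hash: sum = 6+50+54+54+109+111+105+120 = 609; mod 256 = 97 → 61.
Outer hash (recomputed tag): sum = 108+88+92+92+97 = 477; mod 256 = 221 → dd.
Recomputed tag = dd; claimed = dd → match.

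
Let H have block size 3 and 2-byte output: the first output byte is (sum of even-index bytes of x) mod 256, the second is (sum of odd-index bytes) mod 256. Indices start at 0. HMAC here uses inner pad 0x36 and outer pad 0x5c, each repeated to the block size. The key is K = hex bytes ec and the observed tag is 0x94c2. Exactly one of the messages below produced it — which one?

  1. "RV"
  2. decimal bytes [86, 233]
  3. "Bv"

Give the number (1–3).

Key hex bytes ec is 1 byte ≤ B = 3; zero-pad to 3 bytes: K' = ec 00 00.
K' ⊕ ipad = da 36 36; K' ⊕ opad = b0 5c 5c.
m1: inner = H(da 36 36 52 56) = 66 88; tag = H(b0 5c 5c 66 88) = 94c2 ← matches
m2: inner = H(da 36 36 56 e9) = f9 8c; tag = H(b0 5c 5c f9 8c) = 9855
m3: inner = H(da 36 36 42 76) = 86 78; tag = H(b0 5c 5c 86 78) = 84e2

1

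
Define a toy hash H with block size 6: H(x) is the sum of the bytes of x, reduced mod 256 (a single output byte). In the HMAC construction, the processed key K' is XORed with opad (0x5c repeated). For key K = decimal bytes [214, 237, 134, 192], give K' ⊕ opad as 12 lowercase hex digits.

Key decimal bytes [214, 237, 134, 192] = d6 ed 86 c0 is 4 bytes ≤ B = 6; zero-pad to 6 bytes: K' = d6 ed 86 c0 00 00.
XOR each byte with 0x5c: d6⊕5c=8a, ed⊕5c=b1, 86⊕5c=da, c0⊕5c=9c, 00⊕5c=5c, 00⊕5c=5c.

8ab1da9c5c5c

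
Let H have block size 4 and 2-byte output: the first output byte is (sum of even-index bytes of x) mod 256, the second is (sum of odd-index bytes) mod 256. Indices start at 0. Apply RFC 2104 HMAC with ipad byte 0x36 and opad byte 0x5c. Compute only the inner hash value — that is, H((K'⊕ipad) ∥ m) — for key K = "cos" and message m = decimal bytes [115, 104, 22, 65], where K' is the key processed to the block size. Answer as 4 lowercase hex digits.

Key "cos" = 63 6f 73 is 3 bytes ≤ B = 4; zero-pad to 4 bytes: K' = 63 6f 73 00.
K' ⊕ ipad = 55 59 45 36.
Inner input = 55 59 45 36 ∥ 73 68 16 41.
Inner hash: even-index sum = 291 mod 256 = 35; odd-index sum = 312 mod 256 = 56 → 23 38.

2338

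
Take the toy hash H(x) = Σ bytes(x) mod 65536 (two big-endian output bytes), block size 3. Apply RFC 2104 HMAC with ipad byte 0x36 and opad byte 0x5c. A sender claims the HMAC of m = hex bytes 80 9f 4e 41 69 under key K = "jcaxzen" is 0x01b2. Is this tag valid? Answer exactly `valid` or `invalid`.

Key "jcaxzen" = 6a 63 61 78 7a 65 6e is 7 bytes > B = 3, so hash it first: H(key) = 02 f3, then zero-pad to 3 bytes: K' = 02 f3 00.
K' ⊕ ipad = 34 c5 36; K' ⊕ opad = 5e af 5c.
Inner hash: sum = 52+197+54+128+159+78+65+105 = 838 → 03 46.
Outer hash (recomputed tag): sum = 94+175+92+3+70 = 434 → 01 b2.
Recomputed tag = 01b2; claimed = 01b2 → match.

valid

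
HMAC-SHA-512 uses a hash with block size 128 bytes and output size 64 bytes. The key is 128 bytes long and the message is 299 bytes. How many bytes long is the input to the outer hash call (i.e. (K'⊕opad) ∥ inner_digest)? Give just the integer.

Key is 128 ≤ 128 bytes, zero-padded: |K'| = 128.
Outer input = (K'⊕opad) ∥ H(inner) → 128 + 64 = 192 bytes.

192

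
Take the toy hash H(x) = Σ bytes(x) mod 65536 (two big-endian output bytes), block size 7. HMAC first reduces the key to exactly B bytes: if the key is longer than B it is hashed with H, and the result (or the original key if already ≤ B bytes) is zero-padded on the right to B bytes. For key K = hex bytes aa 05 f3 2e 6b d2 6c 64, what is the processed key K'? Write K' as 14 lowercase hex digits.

|K| = 8 > B = 7, so first hash the key.
H(K): sum = 170+5+243+46+107+210+108+100 = 989 → 03 dd.
Zero-pad H(K) = 03 dd to 7 bytes: K' = 03 dd 00 00 00 00 00.

03dd0000000000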